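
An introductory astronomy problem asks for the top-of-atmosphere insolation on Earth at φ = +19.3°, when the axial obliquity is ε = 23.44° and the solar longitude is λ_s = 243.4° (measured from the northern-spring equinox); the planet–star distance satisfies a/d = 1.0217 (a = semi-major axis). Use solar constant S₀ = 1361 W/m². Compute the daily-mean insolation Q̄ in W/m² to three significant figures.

Solar declination: sin δ = sin ε · sin λ_s = sin 23.44° × sin 243.4° = -0.35568, so δ = -20.835°.
cos H₀ = −tan(+19.3°) tan(-20.835°) = 0.1333, H₀ = 1.4371 rad.
Bracket: H₀ sin φ sin δ + cos φ cos δ sin H₀ = 1.4371×0.33051×-0.35568 + 0.94380×0.93461×0.99108 = -0.168939 + 0.874217 = 0.705278.
Inverse-square distance factor (a/d)² = 1.0217² = 1.043871.
Q̄ = (S₀/π) × 1.043871 × [bracket] = (1361/π) × 1.043871 × 0.705278 = 318.9 W/m².

Q̄ ≈ 319 W/m²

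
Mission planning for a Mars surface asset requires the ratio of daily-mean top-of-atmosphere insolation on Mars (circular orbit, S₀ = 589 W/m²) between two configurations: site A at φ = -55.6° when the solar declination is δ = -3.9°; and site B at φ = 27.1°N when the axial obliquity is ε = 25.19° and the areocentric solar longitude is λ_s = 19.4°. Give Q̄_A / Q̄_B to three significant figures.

Q̄_A / Q̄_B ≈ 0.665

— Configuration A (φ=-55.6°):
cos H₀ = −tan(-55.6°) tan(-3.900°) = -0.0996, H₀ = 1.6705 rad.
Bracket: H₀ sin φ sin δ + cos φ cos δ sin H₀ = 1.6705×-0.82511×-0.06802 + 0.56497×0.99768×0.99503 = 0.093755 + 0.560858 = 0.654613.
Q̄ = (S₀/π) × [bracket] = (589/π) × 0.654613 = 122.73 W/m².
— Configuration B (φ=+27.1°):
sin δ = sin 25.19° × sin 19.4° = 0.14137, so δ = +8.127°.
cos H₀ = −tan(+27.1°) tan(+8.127°) = -0.0731, H₀ = 1.6439 rad.
Bracket: H₀ sin φ sin δ + cos φ cos δ sin H₀ = 1.6439×0.45554×0.14137 + 0.89021×0.98996×0.99733 = 0.105867 + 0.878919 = 0.984786.
Q̄ = (S₀/π) × [bracket] = (589/π) × 0.984786 = 184.63 W/m².
Ratio Q̄_A / Q̄_B = 122.73 / 184.63 = 0.6647.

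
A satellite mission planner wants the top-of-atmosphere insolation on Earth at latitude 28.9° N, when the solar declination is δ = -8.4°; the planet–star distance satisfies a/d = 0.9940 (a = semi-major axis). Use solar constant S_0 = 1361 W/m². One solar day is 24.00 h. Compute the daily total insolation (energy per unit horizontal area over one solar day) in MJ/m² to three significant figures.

cos h₀ = −tan(+28.9°) tan(-8.400°) = 0.0815, h₀ = 1.4892 rad.
Bracket: h₀ sin ϕ sin δ + cos ϕ cos δ sin h₀ = 1.4892×0.48328×-0.14608 + 0.87546×0.98927×0.99667 = -0.105134 + 0.863182 = 0.758048.
Inverse-square distance factor (a/d)² = 0.9940² = 0.988036.
Q̄ = (S_0/π) × 0.988036 × [bracket] = (1361/π) × 0.988036 × 0.758048 = 324.47 W/m².
Daily total = Q̄ × 24.00 h × 3600 s/h = 324.47 × 24.00 × 3600 / 10⁶ = 28.03 MJ/m².

28.0 MJ/m²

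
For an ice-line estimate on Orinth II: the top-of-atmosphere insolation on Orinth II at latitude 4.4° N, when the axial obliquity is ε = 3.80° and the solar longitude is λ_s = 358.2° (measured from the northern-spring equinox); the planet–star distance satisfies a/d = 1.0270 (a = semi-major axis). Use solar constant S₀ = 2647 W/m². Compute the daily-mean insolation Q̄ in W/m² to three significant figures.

Solar declination: sin δ = sin ε · sin λ_s = sin 3.80° × sin 358.2° = -0.00208, so δ = -0.119°.
cos H₀ = −tan(+4.4°) tan(-0.119°) = 0.0002, H₀ = 1.5706 rad.
Bracket: H₀ sin φ sin δ + cos φ cos δ sin H₀ = 1.5706×0.07672×-0.00208 + 0.99705×1.00000×1.00000 = -0.000251 + 0.997050 = 0.996799.
Inverse-square distance factor (a/d)² = 1.0270² = 1.054729.
Q̄ = (S₀/π) × 1.054729 × [bracket] = (2647/π) × 1.054729 × 0.996799 = 885.8 W/m².

Q̄ ≈ 886 W/m²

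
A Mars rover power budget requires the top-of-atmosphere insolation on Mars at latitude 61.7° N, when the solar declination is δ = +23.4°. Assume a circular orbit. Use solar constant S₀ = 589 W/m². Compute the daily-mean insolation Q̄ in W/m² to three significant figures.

cos H₀ = −tan(+61.7°) tan(+23.400°) = -0.8037, H₀ = 2.5043 rad.
Bracket: H₀ sin φ sin δ + cos φ cos δ sin H₀ = 2.5043×0.88048×0.39715 + 0.47409×0.91775×0.59506 = 0.875710 + 0.258908 = 1.134618.
Q̄ = (S₀/π) × [bracket] = (589/π) × 1.134618 = 212.7 W/m².

Q̄ ≈ 213 W/m²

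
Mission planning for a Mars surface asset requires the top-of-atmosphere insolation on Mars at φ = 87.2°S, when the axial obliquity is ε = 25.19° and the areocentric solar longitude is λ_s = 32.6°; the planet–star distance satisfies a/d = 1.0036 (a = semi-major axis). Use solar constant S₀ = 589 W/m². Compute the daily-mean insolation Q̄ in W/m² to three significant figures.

Q̄ ≈ 0.00 W/m²

sin δ = sin 25.19° × sin 32.6° = 0.22931, so δ = +13.257°.
cos H₀ = −tan(-87.2°) tan(+13.257°) = 4.8170 ≥ 1 ⇒ polar night, H₀ = 0 and Q̄ = 0.
Inverse-square distance factor (a/d)² = 1.0036² = 1.007213.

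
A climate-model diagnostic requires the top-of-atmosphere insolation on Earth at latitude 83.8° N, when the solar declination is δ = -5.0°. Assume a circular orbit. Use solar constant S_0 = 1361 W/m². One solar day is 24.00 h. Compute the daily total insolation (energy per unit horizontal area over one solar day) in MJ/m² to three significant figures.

cos h₀ = −tan(+83.8°) tan(-5.000°) = 0.8053, h₀ = 0.6345 rad.
Bracket: h₀ sin ϕ sin δ + cos ϕ cos δ sin h₀ = 0.6345×0.99415×-0.08716 + 0.10800×0.99619×0.59280 = -0.054979 + 0.063778 = 0.008799.
Q̄ = (S_0/π) × [bracket] = (1361/π) × 0.008799 = 3.8119 W/m².
Daily total = Q̄ × 24.00 h × 3600 s/h = 3.8119 × 24.00 × 3600 / 10⁶ = 0.3293 MJ/m².

0.329 MJ/m²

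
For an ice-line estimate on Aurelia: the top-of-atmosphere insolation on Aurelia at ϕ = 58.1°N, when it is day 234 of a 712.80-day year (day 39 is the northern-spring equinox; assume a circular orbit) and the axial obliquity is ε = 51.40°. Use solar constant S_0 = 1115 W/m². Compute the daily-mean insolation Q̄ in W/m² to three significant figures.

Q̄ ≈ 732 W/m²

Solar longitude: L_s = 360° × (234 − 39)/712.80 = 98.485°.
sin δ = sin 51.40° × sin 98.485° = 0.77297, so δ = +50.621°.
cos h₀ = −tan(+58.1°) tan(+50.621°) = -1.9573 ≤ −1 ⇒ polar day, h₀ = π.
Bracket: h₀ sin ϕ sin δ + cos ϕ cos δ sin h₀ = 3.1416×0.84897×0.77297 + 0.52844×0.63445×0.00000 = 2.061607 + 0.000000 = 2.061607.
Q̄ = (S_0/π) × [bracket] = (1115/π) × 2.061607 = 731.7 W/m².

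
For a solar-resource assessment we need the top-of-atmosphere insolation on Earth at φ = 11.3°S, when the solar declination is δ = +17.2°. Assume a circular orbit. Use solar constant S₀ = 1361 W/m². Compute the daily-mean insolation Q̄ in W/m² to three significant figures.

cos H₀ = −tan(-11.3°) tan(+17.200°) = 0.0619, H₀ = 1.5089 rad.
Bracket: H₀ sin φ sin δ + cos φ cos δ sin H₀ = 1.5089×-0.19595×0.29571 + 0.98061×0.95528×0.99809 = -0.087432 + 0.934968 = 0.847536.
Q̄ = (S₀/π) × [bracket] = (1361/π) × 0.847536 = 367.2 W/m².

Q̄ ≈ 367 W/m²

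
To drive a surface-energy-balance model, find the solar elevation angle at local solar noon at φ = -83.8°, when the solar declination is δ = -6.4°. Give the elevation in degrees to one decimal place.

12.6°

At local noon the hour angle is zero, so the zenith angle equals |φ − δ| = |-83.8° − (-6.400°)| = 77.400°.
Elevation = 90° − 77.400° = 12.6°.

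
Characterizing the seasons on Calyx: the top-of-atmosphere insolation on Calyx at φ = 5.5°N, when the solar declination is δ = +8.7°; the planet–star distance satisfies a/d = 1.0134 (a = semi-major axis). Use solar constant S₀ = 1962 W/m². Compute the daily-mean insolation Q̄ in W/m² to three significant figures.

Q̄ ≈ 646 W/m²

cos H₀ = −tan(+5.5°) tan(+8.700°) = -0.0147, H₀ = 1.5855 rad.
Bracket: H₀ sin φ sin δ + cos φ cos δ sin H₀ = 1.5855×0.09585×0.15126 + 0.99540×0.98849×0.99989 = 0.022987 + 0.983835 = 1.006822.
Inverse-square distance factor (a/d)² = 1.0134² = 1.026980.
Q̄ = (S₀/π) × 1.026980 × [bracket] = (1962/π) × 1.026980 × 1.006822 = 645.7 W/m².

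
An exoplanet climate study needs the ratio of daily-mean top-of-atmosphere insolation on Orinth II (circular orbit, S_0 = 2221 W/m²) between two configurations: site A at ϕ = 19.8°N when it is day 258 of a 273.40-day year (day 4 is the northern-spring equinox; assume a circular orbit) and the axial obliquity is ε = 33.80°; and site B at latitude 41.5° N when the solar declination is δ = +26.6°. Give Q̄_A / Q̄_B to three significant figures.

— Configuration A (ϕ=+19.8°):
Solar longitude: L_s = 360° × (258 − 4)/273.40 = 334.455°.
sin δ = sin 33.80° × sin 334.455° = -0.23989, so δ = -13.880°.
cos h₀ = −tan(+19.8°) tan(-13.880°) = 0.0890, h₀ = 1.4817 rad.
Bracket: h₀ sin ϕ sin δ + cos ϕ cos δ sin h₀ = 1.4817×0.33874×-0.23989 + 0.94088×0.97080×0.99604 = -0.120403 + 0.909789 = 0.789386.
Q̄ = (S_0/π) × [bracket] = (2221/π) × 0.789386 = 558.07 W/m².
— Configuration B (ϕ=+41.5°):
cos h₀ = −tan(+41.5°) tan(+26.600°) = -0.4430, h₀ = 2.0298 rad.
Bracket: h₀ sin ϕ sin δ + cos ϕ cos δ sin h₀ = 2.0298×0.66262×0.44776 + 0.74896×0.89415×0.89650 = 0.602231 + 0.600370 = 1.202601.
Q̄ = (S_0/π) × [bracket] = (2221/π) × 1.202601 = 850.20 W/m².
Ratio Q̄_A / Q̄_B = 558.07 / 850.20 = 0.6564.

Q̄_A / Q̄_B ≈ 0.656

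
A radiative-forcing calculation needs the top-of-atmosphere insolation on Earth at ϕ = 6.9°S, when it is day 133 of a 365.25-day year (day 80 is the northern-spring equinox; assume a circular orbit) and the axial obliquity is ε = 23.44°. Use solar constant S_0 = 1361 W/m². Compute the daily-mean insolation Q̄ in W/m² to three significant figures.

Solar longitude: L_s = 360° × (133 − 80)/365.25 = 52.238°.
sin δ = sin 23.44° × sin 52.238° = 0.31448, so δ = +18.329°.
cos h₀ = −tan(-6.9°) tan(+18.329°) = 0.0401, h₀ = 1.5307 rad.
Bracket: h₀ sin ϕ sin δ + cos ϕ cos δ sin h₀ = 1.5307×-0.12014×0.31448 + 0.99276×0.94927×0.99920 = -0.057832 + 0.941643 = 0.883811.
Q̄ = (S_0/π) × [bracket] = (1361/π) × 0.883811 = 382.9 W/m².

Q̄ ≈ 383 W/m²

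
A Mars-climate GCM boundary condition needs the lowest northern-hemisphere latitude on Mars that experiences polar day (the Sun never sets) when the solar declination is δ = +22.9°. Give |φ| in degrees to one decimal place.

|φ| = 67.1°

Polar day requires cos H₀ = −tan φ tan δ ≤ −1, i.e. tan φ tan δ ≥ 1.
The boundary is |tan φ| · |tan δ| = 1, so |φ| = 90° − |δ| = 90° − 22.9° = 67.1° in the northern hemisphere.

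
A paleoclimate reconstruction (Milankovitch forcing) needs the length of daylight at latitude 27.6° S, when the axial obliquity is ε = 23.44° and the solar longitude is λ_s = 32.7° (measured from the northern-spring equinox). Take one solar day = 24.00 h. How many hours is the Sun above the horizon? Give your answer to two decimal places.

Solar declination: sin δ = sin ε · sin λ_s = sin 23.44° × sin 32.7° = 0.21490, so δ = +12.410°.
cos H₀ = −tan φ · tan δ = −tan(-27.6°) × tan(+12.410°) = 0.1150, so H₀ = 1.4555 rad = 83.39°.
Daylight = 2H₀/(2π) × 24.00 h = (1.4555/π) × 24.00 = 11.12 h.

11.12 h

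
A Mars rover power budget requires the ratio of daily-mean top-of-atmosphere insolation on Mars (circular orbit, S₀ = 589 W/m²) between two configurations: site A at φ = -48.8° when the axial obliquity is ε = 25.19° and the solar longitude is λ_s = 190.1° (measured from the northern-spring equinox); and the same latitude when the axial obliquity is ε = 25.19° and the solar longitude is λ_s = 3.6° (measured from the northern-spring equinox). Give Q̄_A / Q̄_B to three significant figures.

— Configuration A (φ=-48.8°):
Solar declination: sin δ = sin ε · sin λ_s = sin 25.19° × sin 190.1° = -0.07464, so δ = -4.281°.
cos H₀ = −tan(-48.8°) tan(-4.281°) = -0.0855, H₀ = 1.6564 rad.
Bracket: H₀ sin φ sin δ + cos φ cos δ sin H₀ = 1.6564×-0.75241×-0.07464 + 0.65869×0.99721×0.99634 = 0.093023 + 0.654448 = 0.747471.
Q̄ = (S₀/π) × [bracket] = (589/π) × 0.747471 = 140.14 W/m².
— Configuration B (φ=-48.8°):
Solar declination: sin δ = sin ε · sin λ_s = sin 25.19° × sin 3.6° = 0.02672, so δ = +1.531°.
cos H₀ = −tan(-48.8°) tan(+1.531°) = 0.0305, H₀ = 1.5403 rad.
Bracket: H₀ sin φ sin δ + cos φ cos δ sin H₀ = 1.5403×-0.75241×0.02672 + 0.65869×0.99964×0.99953 = -0.030967 + 0.658143 = 0.627176.
Q̄ = (S₀/π) × [bracket] = (589/π) × 0.627176 = 117.59 W/m².
Ratio Q̄_A / Q̄_B = 140.14 / 117.59 = 1.192.

Q̄_A / Q̄_B ≈ 1.19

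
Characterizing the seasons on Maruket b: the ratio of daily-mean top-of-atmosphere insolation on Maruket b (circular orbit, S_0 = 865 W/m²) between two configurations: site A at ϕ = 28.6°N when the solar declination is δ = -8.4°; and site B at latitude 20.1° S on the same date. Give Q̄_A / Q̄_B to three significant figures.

— Configuration A (ϕ=+28.6°):
cos h₀ = −tan(+28.6°) tan(-8.400°) = 0.0805, h₀ = 1.4902 rad.
Bracket: h₀ sin ϕ sin δ + cos ϕ cos δ sin h₀ = 1.4902×0.47869×-0.14608 + 0.87798×0.98927×0.99675 = -0.104205 + 0.865736 = 0.761531.
Q̄ = (S_0/π) × [bracket] = (865/π) × 0.761531 = 209.68 W/m².
— Configuration B (ϕ=-20.1°):
cos h₀ = −tan(-20.1°) tan(-8.400°) = -0.0540, h₀ = 1.6249 rad.
Bracket: h₀ sin ϕ sin δ + cos ϕ cos δ sin h₀ = 1.6249×-0.34366×-0.14608 + 0.93909×0.98927×0.99854 = 0.081573 + 0.927657 = 1.009230.
Q̄ = (S_0/π) × [bracket] = (865/π) × 1.009230 = 277.88 W/m².
Ratio Q̄_A / Q̄_B = 209.68 / 277.88 = 0.7546.

Q̄_A / Q̄_B ≈ 0.755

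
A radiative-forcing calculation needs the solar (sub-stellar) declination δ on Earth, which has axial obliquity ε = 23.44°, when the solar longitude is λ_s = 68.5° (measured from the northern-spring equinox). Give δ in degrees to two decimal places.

δ = +21.72°

sin δ = sin ε · sin λ_s = sin 23.44° × sin 68.5° = 0.370109.
δ = arcsin(0.370109) = +21.72°.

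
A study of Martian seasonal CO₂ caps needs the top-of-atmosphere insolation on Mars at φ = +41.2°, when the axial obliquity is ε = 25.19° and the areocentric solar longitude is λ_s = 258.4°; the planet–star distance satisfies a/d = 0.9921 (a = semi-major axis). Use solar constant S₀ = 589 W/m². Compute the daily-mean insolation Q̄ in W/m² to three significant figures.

Q̄ ≈ 56.9 W/m²

sin δ = sin 25.19° × sin 258.4° = -0.41693, so δ = -24.641°.
cos H₀ = −tan(+41.2°) tan(-24.641°) = 0.4016, H₀ = 1.1576 rad.
Bracket: H₀ sin φ sin δ + cos φ cos δ sin H₀ = 1.1576×0.65869×-0.41693 + 0.75241×0.90894×0.91583 = -0.317909 + 0.626332 = 0.308423.
Inverse-square distance factor (a/d)² = 0.9921² = 0.984262.
Q̄ = (S₀/π) × 0.984262 × [bracket] = (589/π) × 0.984262 × 0.308423 = 56.91 W/m².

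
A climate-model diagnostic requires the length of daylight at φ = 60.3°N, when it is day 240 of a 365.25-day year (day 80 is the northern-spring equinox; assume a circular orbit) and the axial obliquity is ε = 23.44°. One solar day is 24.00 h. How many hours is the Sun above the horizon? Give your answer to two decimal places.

Solar longitude: λ_s = 360° × (240 − 80)/365.25 = 157.700°.
sin δ = sin 23.44° × sin 157.700° = 0.15094, so δ = +8.682°.
cos H₀ = −tan φ · tan δ = −tan(+60.3°) × tan(+8.682°) = -0.2677, so H₀ = 1.8418 rad = 105.53°.
Daylight = 2H₀/(2π) × 24.00 h = (1.8418/π) × 24.00 = 14.07 h.

14.07 h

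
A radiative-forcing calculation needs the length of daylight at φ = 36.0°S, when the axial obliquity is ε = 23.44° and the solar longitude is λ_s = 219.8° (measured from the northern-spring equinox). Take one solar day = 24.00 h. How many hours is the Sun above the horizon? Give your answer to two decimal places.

Solar declination: sin δ = sin ε · sin λ_s = sin 23.44° × sin 219.8° = -0.25463, so δ = -14.752°.
cos H₀ = −tan φ · tan δ = −tan(-36.0°) × tan(-14.752°) = -0.1913, so H₀ = 1.7633 rad = 101.03°.
Daylight = 2H₀/(2π) × 24.00 h = (1.7633/π) × 24.00 = 13.47 h.

13.47 h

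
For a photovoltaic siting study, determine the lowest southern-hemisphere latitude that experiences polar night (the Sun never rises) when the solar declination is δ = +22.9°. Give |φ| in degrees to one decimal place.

|φ| = 67.1°

Polar night requires cos H₀ = −tan φ tan δ ≥ 1, i.e. tan φ tan δ ≤ −1.
The boundary is |tan φ| · |tan δ| = 1, so |φ| = 90° − |δ| = 90° − 22.9° = 67.1° in the southern hemisphere.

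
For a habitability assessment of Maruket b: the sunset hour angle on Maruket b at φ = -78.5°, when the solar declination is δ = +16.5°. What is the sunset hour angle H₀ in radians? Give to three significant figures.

H₀ = 0.00 rad

cos H₀ = −tan φ · tan δ = 1.4559 ≥ 1, so the host star never rises (polar night) and H₀ = 0.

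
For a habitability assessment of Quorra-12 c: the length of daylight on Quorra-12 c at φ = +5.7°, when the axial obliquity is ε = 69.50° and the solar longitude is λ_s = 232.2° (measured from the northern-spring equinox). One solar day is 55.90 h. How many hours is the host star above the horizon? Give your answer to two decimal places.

25.99 h

Solar declination: sin δ = sin ε · sin λ_s = sin 69.50° × sin 232.2° = -0.74012, so δ = -47.741°.
cos H₀ = −tan φ · tan δ = −tan(+5.7°) × tan(-47.741°) = 0.1099, so H₀ = 1.4607 rad = 83.69°.
Daylight = 2H₀/(2π) × 55.90 h = (1.4607/π) × 55.90 = 25.99 h.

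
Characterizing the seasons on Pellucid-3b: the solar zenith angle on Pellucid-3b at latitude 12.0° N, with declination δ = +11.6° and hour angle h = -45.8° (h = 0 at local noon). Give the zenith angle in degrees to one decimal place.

cos θ_z = sin ϕ sin δ + cos ϕ cos δ cos h = 0.041806 + 0.668002 = 0.709808.
θ_z = arccos(0.709808) = 44.8°.

θ_z = 44.8°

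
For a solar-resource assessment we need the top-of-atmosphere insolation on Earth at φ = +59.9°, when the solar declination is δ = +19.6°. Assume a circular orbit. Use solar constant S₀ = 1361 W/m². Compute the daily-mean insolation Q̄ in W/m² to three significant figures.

cos H₀ = −tan(+59.9°) tan(+19.600°) = -0.6143, H₀ = 2.2323 rad.
Bracket: H₀ sin φ sin δ + cos φ cos δ sin H₀ = 2.2323×0.86515×0.33545 + 0.50151×0.94206×0.78909 = 0.647846 + 0.372808 = 1.020654.
Q̄ = (S₀/π) × [bracket] = (1361/π) × 1.020654 = 442.2 W/m².

Q̄ ≈ 442 W/m²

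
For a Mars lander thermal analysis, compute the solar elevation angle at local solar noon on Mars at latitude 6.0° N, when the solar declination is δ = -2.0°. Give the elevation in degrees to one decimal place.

At local noon the hour angle is zero, so the zenith angle equals |φ − δ| = |+6.0° − (-2.000°)| = 8.000°.
Elevation = 90° − 8.000° = 82.0°.

82.0°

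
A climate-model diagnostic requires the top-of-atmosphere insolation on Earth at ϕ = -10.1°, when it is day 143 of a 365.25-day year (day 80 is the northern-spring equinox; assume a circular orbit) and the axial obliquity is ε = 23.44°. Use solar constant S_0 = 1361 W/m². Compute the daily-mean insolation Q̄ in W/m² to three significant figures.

Solar longitude: L_s = 360° × (143 − 80)/365.25 = 62.094°.
sin δ = sin 23.44° × sin 62.094° = 0.35153, so δ = +20.581°.
cos h₀ = −tan(-10.1°) tan(+20.581°) = 0.0669, h₀ = 1.5039 rad.
Bracket: h₀ sin ϕ sin δ + cos ϕ cos δ sin h₀ = 1.5039×-0.17537×0.35153 + 0.98450×0.93618×0.99776 = -0.092712 + 0.919605 = 0.826893.
Q̄ = (S_0/π) × [bracket] = (1361/π) × 0.826893 = 358.2 W/m².

Q̄ ≈ 358 W/m²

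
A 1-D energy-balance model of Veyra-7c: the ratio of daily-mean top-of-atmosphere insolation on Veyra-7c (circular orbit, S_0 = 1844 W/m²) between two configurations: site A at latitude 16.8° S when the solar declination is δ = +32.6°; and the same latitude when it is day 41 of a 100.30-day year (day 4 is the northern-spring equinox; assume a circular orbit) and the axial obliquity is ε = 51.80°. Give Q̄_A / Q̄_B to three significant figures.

Q̄_A / Q̄_B ≈ 1.07

— Configuration A (ϕ=-16.8°):
cos h₀ = −tan(-16.8°) tan(+32.600°) = 0.1931, h₀ = 1.3765 rad.
Bracket: h₀ sin ϕ sin δ + cos ϕ cos δ sin h₀ = 1.3765×-0.28903×0.53877 + 0.95732×0.84245×0.98118 = -0.214350 + 0.791316 = 0.576966.
Q̄ = (S_0/π) × [bracket] = (1844/π) × 0.576966 = 338.66 W/m².
— Configuration B (ϕ=-16.8°):
Solar longitude: L_s = 360° × (41 − 4)/100.30 = 132.802°.
sin δ = sin 51.80° × sin 132.802° = 0.57659, so δ = +35.211°.
cos h₀ = −tan(-16.8°) tan(+35.211°) = 0.2131, h₀ = 1.3561 rad.
Bracket: h₀ sin ϕ sin δ + cos ϕ cos δ sin h₀ = 1.3561×-0.28903×0.57659 + 0.95732×0.81703×0.97704 = -0.225997 + 0.764201 = 0.538204.
Q̄ = (S_0/π) × [bracket] = (1844/π) × 0.538204 = 315.91 W/m².
Ratio Q̄_A / Q̄_B = 338.66 / 315.91 = 1.072.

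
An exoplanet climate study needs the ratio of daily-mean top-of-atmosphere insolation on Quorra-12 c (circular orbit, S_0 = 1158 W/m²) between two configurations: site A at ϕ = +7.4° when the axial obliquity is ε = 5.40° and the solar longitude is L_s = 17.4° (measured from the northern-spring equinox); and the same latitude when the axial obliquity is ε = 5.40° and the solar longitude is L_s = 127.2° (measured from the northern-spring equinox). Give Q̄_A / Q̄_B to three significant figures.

— Configuration A (ϕ=+7.4°):
Solar declination: sin δ = sin ε · sin L_s = sin 5.40° × sin 17.4° = 0.02814, so δ = +1.613°.
cos h₀ = −tan(+7.4°) tan(+1.613°) = -0.0037, h₀ = 1.5745 rad.
Bracket: h₀ sin ϕ sin δ + cos ϕ cos δ sin h₀ = 1.5745×0.12880×0.02814 + 0.99167×0.99960×0.99999 = 0.005707 + 0.991263 = 0.996970.
Q̄ = (S_0/π) × [bracket] = (1158/π) × 0.996970 = 367.49 W/m².
— Configuration B (ϕ=+7.4°):
Solar declination: sin δ = sin ε · sin L_s = sin 5.40° × sin 127.2° = 0.07496, so δ = +4.299°.
cos h₀ = −tan(+7.4°) tan(+4.299°) = -0.0098, h₀ = 1.5806 rad.
Bracket: h₀ sin ϕ sin δ + cos ϕ cos δ sin h₀ = 1.5806×0.12880×0.07496 + 0.99167×0.99719×0.99995 = 0.015260 + 0.988834 = 1.004094.
Q̄ = (S_0/π) × [bracket] = (1158/π) × 1.004094 = 370.11 W/m².
Ratio Q̄_A / Q̄_B = 367.49 / 370.11 = 0.9929.

Q̄_A / Q̄_B ≈ 0.993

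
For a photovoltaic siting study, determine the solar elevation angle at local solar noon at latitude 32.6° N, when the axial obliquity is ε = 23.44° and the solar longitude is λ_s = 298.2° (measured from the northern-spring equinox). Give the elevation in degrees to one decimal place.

Solar declination: sin δ = sin ε · sin λ_s = sin 23.44° × sin 298.2° = -0.35057, so δ = -20.522°.
At local noon the hour angle is zero, so the zenith angle equals |φ − δ| = |+32.6° − (-20.522°)| = 53.122°.
Elevation = 90° − 53.122° = 36.9°.

36.9°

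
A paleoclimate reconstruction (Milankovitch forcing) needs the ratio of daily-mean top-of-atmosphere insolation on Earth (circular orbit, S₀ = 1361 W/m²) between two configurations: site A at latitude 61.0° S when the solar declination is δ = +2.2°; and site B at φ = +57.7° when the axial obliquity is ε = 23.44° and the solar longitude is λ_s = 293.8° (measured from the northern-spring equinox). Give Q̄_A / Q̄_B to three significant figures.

— Configuration A (φ=-61.0°):
cos H₀ = −tan(-61.0°) tan(+2.200°) = 0.0693, H₀ = 1.5014 rad.
Bracket: H₀ sin φ sin δ + cos φ cos δ sin H₀ = 1.5014×-0.87462×0.03839 + 0.48481×0.99926×0.99760 = -0.050412 + 0.483289 = 0.432877.
Q̄ = (S₀/π) × [bracket] = (1361/π) × 0.432877 = 187.53 W/m².
— Configuration B (φ=+57.7°):
Solar declination: sin δ = sin ε · sin λ_s = sin 23.44° × sin 293.8° = -0.36396, so δ = -21.344°.
cos H₀ = −tan(+57.7°) tan(-21.344°) = 0.6181, H₀ = 0.9044 rad.
Bracket: H₀ sin φ sin δ + cos φ cos δ sin H₀ = 0.9044×0.84526×-0.36396 + 0.53435×0.93141×0.78608 = -0.278230 + 0.391231 = 0.113001.
Q̄ = (S₀/π) × [bracket] = (1361/π) × 0.113001 = 48.954 W/m².
Ratio Q̄_A / Q̄_B = 187.53 / 48.954 = 3.831.

Q̄_A / Q̄_B ≈ 3.83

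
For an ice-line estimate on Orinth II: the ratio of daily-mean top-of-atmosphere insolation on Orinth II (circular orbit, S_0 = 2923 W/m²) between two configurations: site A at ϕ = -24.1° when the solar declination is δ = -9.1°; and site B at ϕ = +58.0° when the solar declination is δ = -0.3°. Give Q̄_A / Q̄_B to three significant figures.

— Configuration A (ϕ=-24.1°):
cos h₀ = −tan(-24.1°) tan(-9.100°) = -0.0716, h₀ = 1.6425 rad.
Bracket: h₀ sin ϕ sin δ + cos ϕ cos δ sin h₀ = 1.6425×-0.40833×-0.15816 + 0.91283×0.98741×0.99743 = 0.106075 + 0.899021 = 1.005096.
Q̄ = (S_0/π) × [bracket] = (2923/π) × 1.005096 = 935.16 W/m².
— Configuration B (ϕ=+58.0°):
cos h₀ = −tan(+58.0°) tan(-0.300°) = 0.0084, h₀ = 1.5624 rad.
Bracket: h₀ sin ϕ sin δ + cos ϕ cos δ sin h₀ = 1.5624×0.84805×-0.00524 + 0.52992×0.99999×0.99996 = -0.006943 + 0.529894 = 0.522951.
Q̄ = (S_0/π) × [bracket] = (2923/π) × 0.522951 = 486.56 W/m².
Ratio Q̄_A / Q̄_B = 935.16 / 486.56 = 1.922.

Q̄_A / Q̄_B ≈ 1.92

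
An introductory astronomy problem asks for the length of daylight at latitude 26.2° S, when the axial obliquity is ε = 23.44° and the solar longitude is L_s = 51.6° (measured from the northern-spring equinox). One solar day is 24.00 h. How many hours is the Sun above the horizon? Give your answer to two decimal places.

10.76 h

Solar declination: sin δ = sin ε · sin L_s = sin 23.44° × sin 51.6° = 0.31174, so δ = +18.164°.
cos h₀ = −tan ϕ · tan δ = −tan(-26.2°) × tan(+18.164°) = 0.1614, so h₀ = 1.4086 rad = 80.71°.
Daylight = 2h₀/(2π) × 24.00 h = (1.4086/π) × 24.00 = 10.76 h.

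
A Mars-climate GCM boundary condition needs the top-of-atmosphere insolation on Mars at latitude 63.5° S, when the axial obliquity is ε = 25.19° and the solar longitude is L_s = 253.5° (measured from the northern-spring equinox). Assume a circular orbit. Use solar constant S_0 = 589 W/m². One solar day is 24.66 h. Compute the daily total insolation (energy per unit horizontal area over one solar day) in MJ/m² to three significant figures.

Solar declination: sin δ = sin ε · sin L_s = sin 25.19° × sin 253.5° = -0.40809, so δ = -24.085°.
cos h₀ = −tan(-63.5°) tan(-24.085°) = -0.8966, h₀ = 2.6827 rad.
Bracket: h₀ sin ϕ sin δ + cos ϕ cos δ sin h₀ = 2.6827×-0.89493×-0.40809 + 0.44620×0.91294×0.44291 = 0.979754 + 0.180421 = 1.160175.
Q̄ = (S_0/π) × [bracket] = (589/π) × 1.160175 = 217.51 W/m².
Daily total = Q̄ × 24.66 h × 3600 s/h = 217.51 × 24.66 × 3600 / 10⁶ = 19.31 MJ/m².

19.3 MJ/m²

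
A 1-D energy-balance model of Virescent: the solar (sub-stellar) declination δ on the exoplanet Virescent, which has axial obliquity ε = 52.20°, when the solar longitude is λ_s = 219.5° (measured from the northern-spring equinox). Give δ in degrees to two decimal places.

δ = -30.17°

sin δ = sin ε · sin λ_s = sin 52.20° × sin 219.5° = -0.502600.
δ = arcsin(-0.502600) = -30.17°.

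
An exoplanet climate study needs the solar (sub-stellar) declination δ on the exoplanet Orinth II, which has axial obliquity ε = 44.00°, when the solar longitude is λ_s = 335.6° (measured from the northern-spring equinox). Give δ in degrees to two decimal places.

sin δ = sin ε · sin λ_s = sin 44.00° × sin 335.6° = -0.286966.
δ = arcsin(-0.286966) = -16.68°.

δ = -16.68°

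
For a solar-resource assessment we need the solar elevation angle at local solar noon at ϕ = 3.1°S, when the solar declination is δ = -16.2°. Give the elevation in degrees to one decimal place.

At local noon the hour angle is zero, so the zenith angle equals |ϕ − δ| = |-3.1° − (-16.200°)| = 13.100°.
Elevation = 90° − 13.100° = 76.9°.

76.9°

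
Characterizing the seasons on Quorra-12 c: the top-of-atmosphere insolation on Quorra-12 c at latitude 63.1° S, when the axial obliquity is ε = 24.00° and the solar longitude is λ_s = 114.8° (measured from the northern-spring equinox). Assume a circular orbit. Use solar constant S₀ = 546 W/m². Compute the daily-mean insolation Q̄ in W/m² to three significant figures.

Solar declination: sin δ = sin ε · sin λ_s = sin 24.00° × sin 114.8° = 0.36923, so δ = +21.668°.
cos H₀ = −tan(-63.1°) tan(+21.668°) = 0.7831, H₀ = 0.6711 rad.
Bracket: H₀ sin φ sin δ + cos φ cos δ sin H₀ = 0.6711×-0.89180×0.36923 + 0.45243×0.92934×0.62187 = -0.220979 + 0.261472 = 0.040493.
Q̄ = (S₀/π) × [bracket] = (546/π) × 0.040493 = 7.038 W/m².

Q̄ ≈ 7.04 W/m²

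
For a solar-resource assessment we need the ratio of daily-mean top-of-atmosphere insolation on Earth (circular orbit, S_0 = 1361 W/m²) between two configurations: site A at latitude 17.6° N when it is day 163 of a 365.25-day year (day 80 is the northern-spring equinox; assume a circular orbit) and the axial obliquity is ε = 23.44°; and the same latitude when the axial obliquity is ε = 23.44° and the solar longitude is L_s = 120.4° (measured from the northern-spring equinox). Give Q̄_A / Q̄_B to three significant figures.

— Configuration A (ϕ=+17.6°):
Solar longitude: L_s = 360° × (163 − 80)/365.25 = 81.807°.
sin δ = sin 23.44° × sin 81.807° = 0.39373, so δ = +23.187°.
cos h₀ = −tan(+17.6°) tan(+23.187°) = -0.1359, h₀ = 1.7071 rad.
Bracket: h₀ sin ϕ sin δ + cos ϕ cos δ sin h₀ = 1.7071×0.30237×0.39373 + 0.95319×0.91923×0.99073 = 0.203234 + 0.868078 = 1.071312.
Q̄ = (S_0/π) × [bracket] = (1361/π) × 1.071312 = 464.11 W/m².
— Configuration B (ϕ=+17.6°):
Solar declination: sin δ = sin ε · sin L_s = sin 23.44° × sin 120.4° = 0.34310, so δ = +20.066°.
cos h₀ = −tan(+17.6°) tan(+20.066°) = -0.1159, h₀ = 1.6869 rad.
Bracket: h₀ sin ϕ sin δ + cos ϕ cos δ sin h₀ = 1.6869×0.30237×0.34310 + 0.95319×0.93930×0.99326 = 0.175004 + 0.889297 = 1.064301.
Q̄ = (S_0/π) × [bracket] = (1361/π) × 1.064301 = 461.08 W/m².
Ratio Q̄_A / Q̄_B = 464.11 / 461.08 = 1.007.

Q̄_A / Q̄_B ≈ 1.01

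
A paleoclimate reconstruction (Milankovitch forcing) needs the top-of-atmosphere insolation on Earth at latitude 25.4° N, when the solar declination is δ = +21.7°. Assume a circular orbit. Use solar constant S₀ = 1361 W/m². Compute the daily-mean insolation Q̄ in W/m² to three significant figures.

cos H₀ = −tan(+25.4°) tan(+21.700°) = -0.1890, H₀ = 1.7609 rad.
Bracket: H₀ sin φ sin δ + cos φ cos δ sin H₀ = 1.7609×0.42894×0.36975 + 0.90334×0.92913×0.98198 = 0.279280 + 0.824196 = 1.103476.
Q̄ = (S₀/π) × [bracket] = (1361/π) × 1.103476 = 478.0 W/m².

Q̄ ≈ 478 W/m²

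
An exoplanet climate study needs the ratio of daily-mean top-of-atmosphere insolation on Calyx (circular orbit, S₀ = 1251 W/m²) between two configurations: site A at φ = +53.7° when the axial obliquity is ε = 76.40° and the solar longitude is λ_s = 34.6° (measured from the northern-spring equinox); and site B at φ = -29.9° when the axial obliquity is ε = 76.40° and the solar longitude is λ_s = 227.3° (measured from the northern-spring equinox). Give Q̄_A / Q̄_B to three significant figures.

— Configuration A (φ=+53.7°):
Solar declination: sin δ = sin ε · sin λ_s = sin 76.40° × sin 34.6° = 0.55192, so δ = +33.499°.
cos H₀ = −tan(+53.7°) tan(+33.499°) = -0.9010, H₀ = 2.6929 rad.
Bracket: H₀ sin φ sin δ + cos φ cos δ sin H₀ = 2.6929×0.80593×0.55192 + 0.59201×0.83390×0.43379 = 1.197826 + 0.214152 = 1.411978.
Q̄ = (S₀/π) × [bracket] = (1251/π) × 1.411978 = 562.26 W/m².
— Configuration B (φ=-29.9°):
Solar declination: sin δ = sin ε · sin λ_s = sin 76.40° × sin 227.3° = -0.71431, so δ = -45.587°.
cos H₀ = −tan(-29.9°) tan(-45.587°) = -0.5869, H₀ = 2.1980 rad.
Bracket: H₀ sin φ sin δ + cos φ cos δ sin H₀ = 2.1980×-0.49849×-0.71431 + 0.86690×0.69983×0.80964 = 0.782656 + 0.491195 = 1.273851.
Q̄ = (S₀/π) × [bracket] = (1251/π) × 1.273851 = 507.25 W/m².
Ratio Q̄_A / Q̄_B = 562.26 / 507.25 = 1.108.

Q̄_A / Q̄_B ≈ 1.11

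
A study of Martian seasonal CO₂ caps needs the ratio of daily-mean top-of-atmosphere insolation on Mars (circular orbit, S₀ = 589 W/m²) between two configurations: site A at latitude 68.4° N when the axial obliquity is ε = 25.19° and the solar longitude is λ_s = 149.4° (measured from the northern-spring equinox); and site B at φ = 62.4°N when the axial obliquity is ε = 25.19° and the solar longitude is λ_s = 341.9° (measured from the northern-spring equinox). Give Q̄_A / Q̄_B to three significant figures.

Q̄_A / Q̄_B ≈ 2.53

— Configuration A (φ=+68.4°):
Solar declination: sin δ = sin ε · sin λ_s = sin 25.19° × sin 149.4° = 0.21666, so δ = +12.513°.
cos H₀ = −tan(+68.4°) tan(+12.513°) = -0.5605, H₀ = 2.1658 rad.
Bracket: H₀ sin φ sin δ + cos φ cos δ sin H₀ = 2.1658×0.92978×0.21666 + 0.36812×0.97625×0.82813 = 0.436292 + 0.297611 = 0.733903.
Q̄ = (S₀/π) × [bracket] = (589/π) × 0.733903 = 137.60 W/m².
— Configuration B (φ=+62.4°):
Solar declination: sin δ = sin ε · sin λ_s = sin 25.19° × sin 341.9° = -0.13223, so δ = -7.599°.
cos H₀ = −tan(+62.4°) tan(-7.599°) = 0.2552, H₀ = 1.3128 rad.
Bracket: H₀ sin φ sin δ + cos φ cos δ sin H₀ = 1.3128×0.88620×-0.13223 + 0.46330×0.99122×0.96690 = -0.153837 + 0.444032 = 0.290195.
Q̄ = (S₀/π) × [bracket] = (589/π) × 0.290195 = 54.407 W/m².
Ratio Q̄_A / Q̄_B = 137.60 / 54.407 = 2.529.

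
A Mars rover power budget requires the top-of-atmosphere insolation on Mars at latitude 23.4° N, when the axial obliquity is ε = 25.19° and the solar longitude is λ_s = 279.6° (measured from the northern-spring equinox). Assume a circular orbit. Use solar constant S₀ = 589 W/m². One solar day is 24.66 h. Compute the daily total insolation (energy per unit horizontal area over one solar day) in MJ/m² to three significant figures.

Solar declination: sin δ = sin ε · sin λ_s = sin 25.19° × sin 279.6° = -0.41966, so δ = -24.813°.
cos H₀ = −tan(+23.4°) tan(-24.813°) = 0.2001, H₀ = 1.3694 rad.
Bracket: H₀ sin φ sin δ + cos φ cos δ sin H₀ = 1.3694×0.39715×-0.41966 + 0.91775×0.90768×0.97978 = -0.228235 + 0.816180 = 0.587945.
Q̄ = (S₀/π) × [bracket] = (589/π) × 0.587945 = 110.23 W/m².
Daily total = Q̄ × 24.66 h × 3600 s/h = 110.23 × 24.66 × 3600 / 10⁶ = 9.786 MJ/m².

9.79 MJ/m²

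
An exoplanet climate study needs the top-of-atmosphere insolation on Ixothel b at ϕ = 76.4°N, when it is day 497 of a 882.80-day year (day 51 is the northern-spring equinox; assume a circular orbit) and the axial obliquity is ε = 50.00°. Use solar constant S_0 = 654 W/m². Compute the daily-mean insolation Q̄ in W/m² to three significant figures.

Solar longitude: L_s = 360° × (497 − 51)/882.80 = 181.876°.
sin δ = sin 50.00° × sin 181.876° = -0.02508, so δ = -1.437°.
cos h₀ = −tan(+76.4°) tan(-1.437°) = 0.1037, h₀ = 1.4669 rad.
Bracket: h₀ sin ϕ sin δ + cos ϕ cos δ sin h₀ = 1.4669×0.97196×-0.02508 + 0.23514×0.99969×0.99461 = -0.035758 + 0.233800 = 0.198042.
Q̄ = (S_0/π) × [bracket] = (654/π) × 0.198042 = 41.23 W/m².

Q̄ ≈ 41.2 W/m²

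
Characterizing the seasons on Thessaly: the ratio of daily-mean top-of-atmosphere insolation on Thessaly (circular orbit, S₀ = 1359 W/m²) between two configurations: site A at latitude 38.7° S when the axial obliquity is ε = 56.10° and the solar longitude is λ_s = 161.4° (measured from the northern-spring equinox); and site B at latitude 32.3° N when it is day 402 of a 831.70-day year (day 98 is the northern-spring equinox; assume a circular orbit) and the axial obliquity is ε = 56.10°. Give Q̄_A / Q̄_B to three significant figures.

— Configuration A (φ=-38.7°):
Solar declination: sin δ = sin ε · sin λ_s = sin 56.10° × sin 161.4° = 0.26474, so δ = +15.352°.
cos H₀ = −tan(-38.7°) tan(+15.352°) = 0.2199, H₀ = 1.3490 rad.
Bracket: H₀ sin φ sin δ + cos φ cos δ sin H₀ = 1.3490×-0.62524×0.26474 + 0.78043×0.96432×0.97551 = -0.223295 + 0.734153 = 0.510858.
Q̄ = (S₀/π) × [bracket] = (1359/π) × 0.510858 = 220.99 W/m².
— Configuration B (φ=+32.3°):
Solar longitude: λ_s = 360° × (402 − 98)/831.70 = 131.586°.
sin δ = sin 56.10° × sin 131.586° = 0.62082, so δ = +38.376°.
cos H₀ = −tan(+32.3°) tan(+38.376°) = -0.5006, H₀ = 2.0951 rad.
Bracket: H₀ sin φ sin δ + cos φ cos δ sin H₀ = 2.0951×0.53435×0.62082 + 0.84526×0.78396×0.86567 = 0.695018 + 0.573636 = 1.268654.
Q̄ = (S₀/π) × [bracket] = (1359/π) × 1.268654 = 548.80 W/m².
Ratio Q̄_A / Q̄_B = 220.99 / 548.80 = 0.4027.

Q̄_A / Q̄_B ≈ 0.403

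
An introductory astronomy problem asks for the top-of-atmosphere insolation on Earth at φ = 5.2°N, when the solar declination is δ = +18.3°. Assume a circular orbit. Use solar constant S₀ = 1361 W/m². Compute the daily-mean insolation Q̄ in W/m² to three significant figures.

Q̄ ≈ 429 W/m²

cos H₀ = −tan(+5.2°) tan(+18.300°) = -0.0301, H₀ = 1.6009 rad.
Bracket: H₀ sin φ sin δ + cos φ cos δ sin H₀ = 1.6009×0.09063×0.31399 + 0.99588×0.94943×0.99955 = 0.045557 + 0.945093 = 0.990650.
Q̄ = (S₀/π) × [bracket] = (1361/π) × 0.990650 = 429.2 W/m².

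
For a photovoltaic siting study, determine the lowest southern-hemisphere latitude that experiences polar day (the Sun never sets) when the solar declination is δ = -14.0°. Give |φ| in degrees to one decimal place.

Polar day requires cos H₀ = −tan φ tan δ ≤ −1, i.e. tan φ tan δ ≥ 1.
The boundary is |tan φ| · |tan δ| = 1, so |φ| = 90° − |δ| = 90° − 14.0° = 76.0° in the southern hemisphere.

|φ| = 76.0°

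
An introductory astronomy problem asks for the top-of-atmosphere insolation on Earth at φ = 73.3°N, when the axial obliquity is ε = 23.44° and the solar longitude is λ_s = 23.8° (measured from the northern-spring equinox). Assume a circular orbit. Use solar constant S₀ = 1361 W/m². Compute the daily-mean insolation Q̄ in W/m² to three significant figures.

Q̄ ≈ 246 W/m²

Solar declination: sin δ = sin ε · sin λ_s = sin 23.44° × sin 23.8° = 0.16053, so δ = +9.237°.
cos H₀ = −tan(+73.3°) tan(+9.237°) = -0.5421, H₀ = 2.1437 rad.
Bracket: H₀ sin φ sin δ + cos φ cos δ sin H₀ = 2.1437×0.95782×0.16053 + 0.28736×0.98703×0.84032 = 0.329613 + 0.238342 = 0.567955.
Q̄ = (S₀/π) × [bracket] = (1361/π) × 0.567955 = 246.0 W/m².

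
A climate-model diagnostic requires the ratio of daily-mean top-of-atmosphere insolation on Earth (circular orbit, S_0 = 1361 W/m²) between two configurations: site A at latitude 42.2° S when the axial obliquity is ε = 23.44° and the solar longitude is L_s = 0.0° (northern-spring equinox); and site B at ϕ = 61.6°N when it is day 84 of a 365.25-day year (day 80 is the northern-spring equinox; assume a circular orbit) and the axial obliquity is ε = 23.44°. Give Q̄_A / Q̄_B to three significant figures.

— Configuration A (ϕ=-42.2°):
Solar declination: sin δ = sin ε · sin L_s = sin 23.44° × sin 0.0° = 0.00000, so δ = +0.000°.
cos h₀ = −tan(-42.2°) tan(+0.000°) = 0.0000, h₀ = 1.5708 rad.
Bracket: h₀ sin ϕ sin δ + cos ϕ cos δ sin h₀ = 1.5708×-0.67172×0.00000 + 0.74080×1.00000×1.00000 = -0.000000 + 0.740800 = 0.740800.
Q̄ = (S_0/π) × [bracket] = (1361/π) × 0.740800 = 320.93 W/m².
— Configuration B (ϕ=+61.6°):
Solar longitude: L_s = 360° × (84 − 80)/365.25 = 3.943°.
sin δ = sin 23.44° × sin 3.943° = 0.02735, so δ = +1.567°.
cos h₀ = −tan(+61.6°) tan(+1.567°) = -0.0506, h₀ = 1.6214 rad.
Bracket: h₀ sin ϕ sin δ + cos ϕ cos δ sin h₀ = 1.6214×0.87965×0.02735 + 0.47562×0.99963×0.99872 = 0.039008 + 0.474835 = 0.513843.
Q̄ = (S_0/π) × [bracket] = (1361/π) × 0.513843 = 222.61 W/m².
Ratio Q̄_A / Q̄_B = 320.93 / 222.61 = 1.442.

Q̄_A / Q̄_B ≈ 1.44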